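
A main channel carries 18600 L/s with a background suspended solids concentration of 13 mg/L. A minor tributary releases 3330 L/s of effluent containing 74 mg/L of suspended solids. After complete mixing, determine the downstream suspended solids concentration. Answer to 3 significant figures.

22.3 mg/L

After mixing, C = (18600·13.00 + 3330·74.00) / 21930 = 488200/21930 = 22.26 mg/L.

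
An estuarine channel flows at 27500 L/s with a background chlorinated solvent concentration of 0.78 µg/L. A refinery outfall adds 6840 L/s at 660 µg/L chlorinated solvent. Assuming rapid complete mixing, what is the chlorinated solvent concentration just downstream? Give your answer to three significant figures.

Flow-weighted average: C = (27500·0.7800 + 6840·660.0) / 34340 = 4536000/34340 = 132.1 µg/L.

132 µg/L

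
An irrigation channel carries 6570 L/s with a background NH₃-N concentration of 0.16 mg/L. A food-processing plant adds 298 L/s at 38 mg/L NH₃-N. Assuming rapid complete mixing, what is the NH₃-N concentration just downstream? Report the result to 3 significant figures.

1.80 mg/L

Mass balance: C = (6570·0.1600 + 298.0·38.00) / 6868 = 12380/6868 = 1.802 mg/L.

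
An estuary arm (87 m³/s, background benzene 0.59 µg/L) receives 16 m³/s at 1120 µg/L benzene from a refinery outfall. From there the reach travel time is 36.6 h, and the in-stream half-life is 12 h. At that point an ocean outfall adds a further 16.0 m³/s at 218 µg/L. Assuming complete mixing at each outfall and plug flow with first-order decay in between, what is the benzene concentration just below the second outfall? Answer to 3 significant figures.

Mixed concentration C = ΣQC/ΣQ = (87.00·0.5900 + 16.00·1120) / 103.0 = 17970/103.0 = 174.5 µg/L; combined flow 103.0 m³/s.
Half-life 12 h → k = ln 2 / 12 = 0.05776 h⁻¹ = 1.386 d⁻¹.
First-order decay: C = 174.5·exp(−k·t) = 174.5·0.1207 = 21.07 µg/L.
At the second outfall, C = (103.0·21.07 + 16.00·218.0) / (103.0 + 16.00) = 47.55 µg/L.

47.5 µg/L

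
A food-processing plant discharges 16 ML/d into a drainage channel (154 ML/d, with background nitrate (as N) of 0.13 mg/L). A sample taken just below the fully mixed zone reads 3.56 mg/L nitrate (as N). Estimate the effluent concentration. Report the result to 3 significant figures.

36.6 mg/L

Mass balance: 154.0·0.1300 + 16.00·Cₑ = 170.0·3.560
→ Cₑ = (170.0·3.560 − 154.0·0.1300) / 16.00 = 36.57 mg/L.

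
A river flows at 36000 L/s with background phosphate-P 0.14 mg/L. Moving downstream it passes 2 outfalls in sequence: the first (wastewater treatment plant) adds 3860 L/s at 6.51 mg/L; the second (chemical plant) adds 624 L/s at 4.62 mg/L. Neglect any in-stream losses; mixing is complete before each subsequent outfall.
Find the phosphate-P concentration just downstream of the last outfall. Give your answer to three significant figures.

Below outfall 1: Q → 39860 L/s, C = (36000·0.1400 + 3860·6.510)/39860 = 0.7569 mg/L.
Below outfall 2: Q → 40480 L/s, C = (39860·0.7569 + 624.0·4.620)/40480 = 0.8164 mg/L.

0.816 mg/L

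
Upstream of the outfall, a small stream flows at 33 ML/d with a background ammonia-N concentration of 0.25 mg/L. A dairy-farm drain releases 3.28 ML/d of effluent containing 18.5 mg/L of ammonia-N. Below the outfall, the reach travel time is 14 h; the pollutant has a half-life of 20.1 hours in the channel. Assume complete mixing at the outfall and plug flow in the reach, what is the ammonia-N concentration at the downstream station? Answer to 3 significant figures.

Conservation of mass: C = (33.00·0.2500 + 3.280·18.50) / 36.28 = 68.93/36.28 = 1.900 mg/L.
Half-life 20.1 h → k = ln 2 / 20.1 = 0.03448 h⁻¹ = 0.8276 d⁻¹.
Applying C = C₀e^(−kt): 1.900 × 0.6171 = 1.172 mg/L.

1.17 mg/L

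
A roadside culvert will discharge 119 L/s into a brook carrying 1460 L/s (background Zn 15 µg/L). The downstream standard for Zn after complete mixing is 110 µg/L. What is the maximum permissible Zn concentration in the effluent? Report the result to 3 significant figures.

At the limit, (Qr·Cr + Qe·Cₑ)/(Qr + Qe) = 110:
Cₑ = (1579·110 − 1460·15.00) / 119.0 = 1276 µg/L.

1280 µg/L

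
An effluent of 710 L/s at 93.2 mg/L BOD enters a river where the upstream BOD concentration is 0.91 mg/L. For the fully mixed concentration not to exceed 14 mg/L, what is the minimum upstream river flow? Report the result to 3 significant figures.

Set C_mix = 14: (Q·0.9100 + 710.0·93.20) / (Q + 710.0) = 14
→ Q = 710.0·(93.20 − 14)/(14 − 0.9100) = 4296 L/s.

4300 L/s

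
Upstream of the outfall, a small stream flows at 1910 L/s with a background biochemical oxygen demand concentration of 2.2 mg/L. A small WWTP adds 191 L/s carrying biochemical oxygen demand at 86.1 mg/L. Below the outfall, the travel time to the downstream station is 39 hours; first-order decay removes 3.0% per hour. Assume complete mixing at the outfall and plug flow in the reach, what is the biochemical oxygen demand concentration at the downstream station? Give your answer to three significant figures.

Conservation of mass: C = (1910·2.200 + 191.0·86.10) / 2101 = 20650/2101 = 9.827 mg/L.
3.0%/h lost → k = −ln(1 − 0.03) = 0.03046 h⁻¹.
Decay over the reach: 9.827·exp(−kt) = 9.827·0.3049 = 2.996 mg/L.

3.00 mg/L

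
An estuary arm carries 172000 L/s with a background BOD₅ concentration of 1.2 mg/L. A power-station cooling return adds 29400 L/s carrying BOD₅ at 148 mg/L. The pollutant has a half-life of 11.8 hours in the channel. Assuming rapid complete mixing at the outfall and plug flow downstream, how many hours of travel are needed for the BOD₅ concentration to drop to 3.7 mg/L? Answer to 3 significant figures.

30.8 h

Flow-weighted average: C = (172000·1.200 + 29400·148.0) / 201400 = 4558000/201400 = 22.63 mg/L.
Half-life 11.8 h → k = ln 2 / 11.8 = 0.05874 h⁻¹ = 1.410 d⁻¹.
22.63·exp(−k·t) = 3.7 → t = ln(22.63/3.7)/k = 111000 s = 30.83 h.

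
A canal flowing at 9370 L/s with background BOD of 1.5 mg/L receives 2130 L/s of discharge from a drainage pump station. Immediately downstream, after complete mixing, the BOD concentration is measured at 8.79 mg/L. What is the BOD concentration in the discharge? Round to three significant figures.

Mass balance: 9370·1.500 + 2130·Cₑ = 11500·8.790
→ Cₑ = (11500·8.790 − 9370·1.500) / 2130 = 40.86 mg/L.

40.9 mg/L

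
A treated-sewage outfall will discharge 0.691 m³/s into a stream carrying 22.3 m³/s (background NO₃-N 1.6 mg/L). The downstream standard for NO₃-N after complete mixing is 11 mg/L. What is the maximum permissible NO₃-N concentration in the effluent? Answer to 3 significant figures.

314 mg/L

At the limit, (Qr·Cr + Qe·Cₑ)/(Qr + Qe) = 11:
Cₑ = (22.99·11 − 22.30·1.600) / 0.6910 = 314.4 mg/L.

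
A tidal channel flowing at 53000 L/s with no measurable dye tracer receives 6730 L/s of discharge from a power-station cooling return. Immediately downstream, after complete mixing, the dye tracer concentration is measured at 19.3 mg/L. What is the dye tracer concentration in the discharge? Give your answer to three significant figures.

171 mg/L

Mass balance: 53000·0 + 6730·Cₑ = 59730·19.30
→ Cₑ = (59730·19.30 − 53000·0) / 6730 = 171.3 mg/L.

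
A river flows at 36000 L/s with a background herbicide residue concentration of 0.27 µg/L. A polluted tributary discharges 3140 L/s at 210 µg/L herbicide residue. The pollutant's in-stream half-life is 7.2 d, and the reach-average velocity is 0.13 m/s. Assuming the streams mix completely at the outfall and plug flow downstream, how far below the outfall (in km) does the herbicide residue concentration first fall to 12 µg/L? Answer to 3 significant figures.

After mixing, C = (36000·0.2700 + 3140·210.0) / 39140 = 669100/39140 = 17.10 µg/L.
Half-life 7.2 d → k = ln 2 / 7.2 = 0.09627 d⁻¹.
Set 17.10·exp(−k·t) = 12 → t = ln(17.10/12)/k = 317600 s = 88.23 h.
Distance = v·t = 0.13·317600 = 41290 m = 41.29 km.

41.3 km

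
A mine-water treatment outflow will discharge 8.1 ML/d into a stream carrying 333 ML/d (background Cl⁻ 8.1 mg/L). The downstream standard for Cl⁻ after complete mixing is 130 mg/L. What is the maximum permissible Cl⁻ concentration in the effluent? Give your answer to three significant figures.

5140 mg/L

At the limit, (Qr·Cr + Qe·Cₑ)/(Qr + Qe) = 130:
Cₑ = (341.1·130 − 333.0·8.100) / 8.100 = 5141 mg/L.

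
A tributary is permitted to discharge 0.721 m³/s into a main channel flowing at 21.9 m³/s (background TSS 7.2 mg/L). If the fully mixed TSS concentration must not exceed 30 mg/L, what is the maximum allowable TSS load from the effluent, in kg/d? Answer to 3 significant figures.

45000 kg/d

Mass balance at the limit: 21.90·7.200 + 0.7210·Cₑ = 22.62·30 → Cₑ = 722.5 mg/L.
Load = 0.7210 m³/s × 722.5 g/m³ × 86 400 s/d = 45010 kg/d.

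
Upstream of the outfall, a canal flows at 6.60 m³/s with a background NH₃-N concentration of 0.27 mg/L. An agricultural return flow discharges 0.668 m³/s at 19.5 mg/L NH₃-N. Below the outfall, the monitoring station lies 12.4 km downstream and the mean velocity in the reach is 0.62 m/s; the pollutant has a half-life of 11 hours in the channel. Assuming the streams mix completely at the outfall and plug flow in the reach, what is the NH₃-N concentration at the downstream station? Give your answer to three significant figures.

Flow-weighted average: C = (6.600·0.2700 + 0.6680·19.50) / 7.268 = 14.81/7.268 = 2.037 mg/L.
Travel time t = 12.4·1000 / 0.62 = 20000 s = 5.556 h.
Half-life 11 h → k = ln 2 / 11 = 0.06301 h⁻¹ = 1.512 d⁻¹.
Decay over the reach: 2.037·exp(−kt) = 2.037·0.7046 = 1.436 mg/L.

1.44 mg/L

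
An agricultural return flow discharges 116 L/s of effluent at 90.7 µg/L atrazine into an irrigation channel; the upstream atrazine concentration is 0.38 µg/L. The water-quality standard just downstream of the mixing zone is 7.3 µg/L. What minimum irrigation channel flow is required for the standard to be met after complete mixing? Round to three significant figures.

1400 L/s

Set C_mix = 7.3: (Q·0.3800 + 116.0·90.70) / (Q + 116.0) = 7.3
→ Q = 116.0·(90.70 − 7.3)/(7.3 − 0.3800) = 1398 L/s.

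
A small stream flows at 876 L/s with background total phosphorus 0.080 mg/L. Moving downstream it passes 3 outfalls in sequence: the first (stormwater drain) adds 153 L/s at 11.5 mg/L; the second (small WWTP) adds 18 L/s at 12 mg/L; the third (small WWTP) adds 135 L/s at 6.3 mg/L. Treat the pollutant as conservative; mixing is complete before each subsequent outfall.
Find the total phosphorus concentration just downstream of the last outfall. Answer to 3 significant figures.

Outfall 1: combined Q = 1029 L/s; C = (876.0·0.08000 + 153.0·11.50)/1029 = 1.778 mg/L.
Outfall 2: combined Q = 1047 L/s; C = (1029·1.778 + 18.00·12.00)/1047 = 1.954 mg/L.
Outfall 3: combined Q = 1182 L/s; C = (1047·1.954 + 135.0·6.300)/1182 = 2.450 mg/L.

2.45 mg/L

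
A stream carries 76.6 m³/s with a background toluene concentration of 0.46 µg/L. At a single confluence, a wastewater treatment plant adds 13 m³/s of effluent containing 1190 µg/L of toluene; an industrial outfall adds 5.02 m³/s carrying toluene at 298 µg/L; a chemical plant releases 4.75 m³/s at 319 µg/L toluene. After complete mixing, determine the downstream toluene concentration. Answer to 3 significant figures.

186 µg/L

Flow-weighted average: C = (76.60·0.4600 + 13.00·1190 + 5.020·298.0 + 4.750·319.0) / 99.37 = 18520/99.37 = 186.3 µg/L.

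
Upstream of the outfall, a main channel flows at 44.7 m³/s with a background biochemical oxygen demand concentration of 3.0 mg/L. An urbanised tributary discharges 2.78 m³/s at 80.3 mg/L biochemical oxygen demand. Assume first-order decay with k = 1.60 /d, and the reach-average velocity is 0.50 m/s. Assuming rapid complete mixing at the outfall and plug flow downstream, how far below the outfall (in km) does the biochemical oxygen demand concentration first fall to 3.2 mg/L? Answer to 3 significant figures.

After mixing, C = (44.70·3.000 + 2.780·80.30) / 47.48 = 357.3/47.48 = 7.526 mg/L.
Set 7.526·exp(−k·t) = 3.2 → t = ln(7.526/3.2)/k = 46180 s = 12.83 h.
Distance = v·t = 0.50·46180 = 23090 m = 23.09 km.

23.1 km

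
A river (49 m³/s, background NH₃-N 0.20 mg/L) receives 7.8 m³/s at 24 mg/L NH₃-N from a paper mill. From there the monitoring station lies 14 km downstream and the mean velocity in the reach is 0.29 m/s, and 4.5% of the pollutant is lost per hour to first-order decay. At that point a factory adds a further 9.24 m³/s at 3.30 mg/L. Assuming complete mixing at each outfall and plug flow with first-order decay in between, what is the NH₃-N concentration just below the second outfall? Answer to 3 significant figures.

2.07 mg/L

After mixing, C = (49.00·0.2000 + 7.800·24.00) / 56.80 = 197.0/56.80 = 3.468 mg/L; combined flow 56.80 m³/s.
Travel time t = 14·1000 / 0.29 = 48280 s = 13.41 h.
4.5%/h lost → k = −ln(1 − 0.045) = 0.04604 h⁻¹.
After decay, C = 3.468 × e^(−kt) = 3.468 × 0.5393 = 1.871 mg/L.
At the second outfall, C = (56.80·1.871 + 9.240·3.300) / (56.80 + 9.240) = 2.071 mg/L.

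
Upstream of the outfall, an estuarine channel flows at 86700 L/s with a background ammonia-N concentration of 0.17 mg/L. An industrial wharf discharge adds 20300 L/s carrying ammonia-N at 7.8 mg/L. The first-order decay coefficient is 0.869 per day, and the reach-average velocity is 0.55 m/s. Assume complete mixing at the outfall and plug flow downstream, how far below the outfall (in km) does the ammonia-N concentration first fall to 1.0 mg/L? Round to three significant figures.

26.3 km

Conservation of mass: C = (86700·0.1700 + 20300·7.800) / 107000 = 173100/107000 = 1.618 mg/L.
Set 1.618·exp(−k·t) = 1.0 → t = ln(1.618/1.0)/k = 47820 s = 13.28 h.
Distance = v·t = 0.55·47820 = 26300 m = 26.30 km.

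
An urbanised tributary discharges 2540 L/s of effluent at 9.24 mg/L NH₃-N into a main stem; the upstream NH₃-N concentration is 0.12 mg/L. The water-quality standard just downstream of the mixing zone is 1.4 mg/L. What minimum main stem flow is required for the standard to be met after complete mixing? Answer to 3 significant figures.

15600 L/s

Set C_mix = 1.4: (Q·0.1200 + 2540·9.240) / (Q + 2540) = 1.4
→ Q = 2540·(9.240 − 1.4)/(1.4 − 0.1200) = 15560 L/s.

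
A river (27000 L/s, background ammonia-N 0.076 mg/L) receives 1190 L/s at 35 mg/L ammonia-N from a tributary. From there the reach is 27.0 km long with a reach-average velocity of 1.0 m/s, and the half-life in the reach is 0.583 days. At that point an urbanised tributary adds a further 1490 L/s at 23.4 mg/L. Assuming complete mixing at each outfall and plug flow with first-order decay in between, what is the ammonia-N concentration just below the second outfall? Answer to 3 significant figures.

Flow-weighted average: C = (27000·0.07600 + 1190·35.00) / 28190 = 43700/28190 = 1.550 mg/L; combined flow 28190 L/s.
Travel time t = 27.0·1000 / 1.0 = 27000 s = 7.500 h.
Half-life 0.583 d → k = ln 2 / 0.583 = 1.189 d⁻¹.
Decay over the reach: 1.550·exp(−kt) = 1.550·0.6897 = 1.069 mg/L.
Second outfall: C = (28190·1.069 + 1490·23.40)/29680 = 2.190 mg/L.

2.19 mg/L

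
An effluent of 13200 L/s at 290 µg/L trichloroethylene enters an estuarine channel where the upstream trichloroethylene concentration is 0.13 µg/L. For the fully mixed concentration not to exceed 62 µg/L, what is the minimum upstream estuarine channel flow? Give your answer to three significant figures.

Set C_mix = 62: (Q·0.1300 + 13200·290.0) / (Q + 13200) = 62
→ Q = 13200·(290.0 − 62)/(62 − 0.1300) = 48640 L/s.

48600 L/s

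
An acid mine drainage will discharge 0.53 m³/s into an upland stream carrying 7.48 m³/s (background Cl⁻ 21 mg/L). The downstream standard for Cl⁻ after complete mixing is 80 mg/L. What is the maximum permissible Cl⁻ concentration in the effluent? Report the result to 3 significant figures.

At the limit, (Qr·Cr + Qe·Cₑ)/(Qr + Qe) = 80:
Cₑ = (8.010·80 − 7.480·21.00) / 0.5300 = 912.7 mg/L.

913 mg/L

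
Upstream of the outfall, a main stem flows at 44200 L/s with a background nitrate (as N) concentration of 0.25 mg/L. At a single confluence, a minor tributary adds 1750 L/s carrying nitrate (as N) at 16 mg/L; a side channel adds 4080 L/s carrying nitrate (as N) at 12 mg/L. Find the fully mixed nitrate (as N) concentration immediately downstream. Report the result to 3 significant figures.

After mixing, C = (44200·0.2500 + 1750·16.00 + 4080·12.00) / 50030 = 88010/50030 = 1.759 mg/L.

1.76 mg/L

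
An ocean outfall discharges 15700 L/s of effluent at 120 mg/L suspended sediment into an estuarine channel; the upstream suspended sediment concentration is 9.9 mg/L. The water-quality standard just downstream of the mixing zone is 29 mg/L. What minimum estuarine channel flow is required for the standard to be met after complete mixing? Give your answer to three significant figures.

74800 L/s

Set C_mix = 29: (Q·9.900 + 15700·120.0) / (Q + 15700) = 29
→ Q = 15700·(120.0 − 29)/(29 − 9.900) = 74800 L/s.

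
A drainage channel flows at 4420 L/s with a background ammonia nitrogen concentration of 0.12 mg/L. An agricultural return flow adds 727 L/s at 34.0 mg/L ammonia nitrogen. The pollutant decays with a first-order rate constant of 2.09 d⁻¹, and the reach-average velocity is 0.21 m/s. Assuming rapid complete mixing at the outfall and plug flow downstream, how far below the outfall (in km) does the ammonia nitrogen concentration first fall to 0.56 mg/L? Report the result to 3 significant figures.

Mixed concentration C = ΣQC/ΣQ = (4420·0.1200 + 727.0·34.00) / 5147 = 25250/5147 = 4.905 mg/L.
Set 4.905·exp(−k·t) = 0.56 → t = ln(4.905/0.56)/k = 89710 s = 24.92 h.
Distance = v·t = 0.21·89710 = 18840 m = 18.84 km.

18.8 km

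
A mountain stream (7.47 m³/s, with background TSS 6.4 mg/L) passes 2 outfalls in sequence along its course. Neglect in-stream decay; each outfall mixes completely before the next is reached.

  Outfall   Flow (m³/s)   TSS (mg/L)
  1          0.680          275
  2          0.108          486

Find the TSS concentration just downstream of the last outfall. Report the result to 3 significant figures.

Below outfall 1: Q → 8.150 m³/s, C = (7.470·6.400 + 0.6800·275.0)/8.150 = 28.81 mg/L.
Below outfall 2: Q → 8.258 m³/s, C = (8.150·28.81 + 0.1080·486.0)/8.258 = 34.79 mg/L.

34.8 mg/L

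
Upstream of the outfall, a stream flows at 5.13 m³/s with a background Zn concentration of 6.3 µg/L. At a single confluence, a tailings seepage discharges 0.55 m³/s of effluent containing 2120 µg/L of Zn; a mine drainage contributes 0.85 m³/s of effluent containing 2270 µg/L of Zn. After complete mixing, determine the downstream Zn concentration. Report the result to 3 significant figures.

479 µg/L

Mixed concentration C = ΣQC/ΣQ = (5.130·6.300 + 0.5500·2120 + 0.8500·2270) / 6.530 = 3128/6.530 = 479.0 µg/L.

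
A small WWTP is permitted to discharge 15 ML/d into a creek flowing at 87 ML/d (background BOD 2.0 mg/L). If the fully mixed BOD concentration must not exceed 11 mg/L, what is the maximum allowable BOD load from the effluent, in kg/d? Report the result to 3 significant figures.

Mass balance at the limit: 87.00·2.000 + 15.00·Cₑ = 102.0·11 → Cₑ = 63.20 mg/L.
15.00 ML/d = 0.1736 m³/s. Load = 0.1736 m³/s × 63.20 g/m³ × 86 400 s/d = 948.0 kg/d.

948 kg/d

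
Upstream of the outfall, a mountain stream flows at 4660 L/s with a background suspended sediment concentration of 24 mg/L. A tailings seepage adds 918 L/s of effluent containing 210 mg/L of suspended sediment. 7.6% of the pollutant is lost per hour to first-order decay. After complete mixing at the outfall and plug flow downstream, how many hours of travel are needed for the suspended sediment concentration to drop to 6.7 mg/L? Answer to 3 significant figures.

Mass balance: C = (4660·24.00 + 918.0·210.0) / 5578 = 304600/5578 = 54.61 mg/L.
7.6%/h lost → k = −ln(1 − 0.076) = 0.07904 h⁻¹.
54.61·exp(−k·t) = 6.7 → t = ln(54.61/6.7)/k = 95560 s = 26.54 h.

26.5 h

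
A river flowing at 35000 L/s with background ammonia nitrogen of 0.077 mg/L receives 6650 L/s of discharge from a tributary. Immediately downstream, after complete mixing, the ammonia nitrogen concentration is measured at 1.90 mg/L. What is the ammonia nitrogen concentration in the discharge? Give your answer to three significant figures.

Mass balance: 35000·0.07700 + 6650·Cₑ = 41650·1.900
→ Cₑ = (41650·1.900 − 35000·0.07700) / 6650 = 11.49 mg/L.

11.5 mg/L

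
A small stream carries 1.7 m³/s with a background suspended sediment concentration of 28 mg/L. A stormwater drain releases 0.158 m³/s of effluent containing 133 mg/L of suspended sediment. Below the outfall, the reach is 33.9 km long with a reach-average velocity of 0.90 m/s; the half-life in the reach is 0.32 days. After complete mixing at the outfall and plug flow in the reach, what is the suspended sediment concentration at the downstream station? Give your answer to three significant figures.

After mixing, C = (1.700·28.00 + 0.1580·133.0) / 1.858 = 68.61/1.858 = 36.93 mg/L.
Travel time t = 33.9·1000 / 0.90 = 37670 s = 10.46 h.
Half-life 0.32 d → k = ln 2 / 0.32 = 2.166 d⁻¹.
First-order decay: C = 36.93·exp(−k·t) = 36.93·0.3889 = 14.36 mg/L.

14.4 mg/L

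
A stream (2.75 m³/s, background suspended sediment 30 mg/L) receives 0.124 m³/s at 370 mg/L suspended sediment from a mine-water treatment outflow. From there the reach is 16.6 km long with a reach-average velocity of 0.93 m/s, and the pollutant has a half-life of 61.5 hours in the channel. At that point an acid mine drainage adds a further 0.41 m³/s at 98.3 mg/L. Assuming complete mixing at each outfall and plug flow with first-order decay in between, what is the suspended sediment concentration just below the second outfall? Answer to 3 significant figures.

Mass balance: C = (2.750·30.00 + 0.1240·370.0) / 2.874 = 128.4/2.874 = 44.67 mg/L; combined flow 2.874 m³/s.
Travel time t = 16.6·1000 / 0.93 = 17850 s = 4.958 h.
Half-life 61.5 h → k = ln 2 / 61.5 = 0.01127 h⁻¹ = 0.2705 d⁻¹.
After decay, C = 44.67 × e^(−kt) = 44.67 × 0.9457 = 42.24 mg/L.
At the second outfall, C = (2.874·42.24 + 0.4100·98.30) / (2.874 + 0.4100) = 49.24 mg/L.

49.2 mg/L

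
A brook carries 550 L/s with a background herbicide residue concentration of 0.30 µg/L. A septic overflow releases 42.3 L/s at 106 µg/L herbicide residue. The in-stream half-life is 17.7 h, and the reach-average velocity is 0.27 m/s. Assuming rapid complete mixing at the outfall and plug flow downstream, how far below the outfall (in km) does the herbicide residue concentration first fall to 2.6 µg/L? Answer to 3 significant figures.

27.4 km

Mixed concentration C = ΣQC/ΣQ = (550.0·0.3000 + 42.30·106.0) / 592.3 = 4649/592.3 = 7.849 µg/L.
Half-life 17.7 h → k = ln 2 / 17.7 = 0.03916 h⁻¹ = 0.9399 d⁻¹.
Set 7.849·exp(−k·t) = 2.6 → t = ln(7.849/2.6)/k = 101600 s = 28.21 h.
Distance = v·t = 0.27·101600 = 27420 m = 27.42 km.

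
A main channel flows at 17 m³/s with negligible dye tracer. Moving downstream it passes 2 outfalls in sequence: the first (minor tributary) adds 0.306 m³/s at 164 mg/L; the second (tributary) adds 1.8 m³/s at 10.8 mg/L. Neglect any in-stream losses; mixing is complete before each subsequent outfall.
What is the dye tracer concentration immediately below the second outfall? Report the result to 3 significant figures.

3.64 mg/L

After outfall 1: Q = 17.00 + 0.3060 = 17.31 m³/s; C = (17.00·0 + 0.3060·164.0)/17.31 = 2.900 mg/L.
After outfall 2: Q = 17.31 + 1.800 = 19.11 m³/s; C = (17.31·2.900 + 1.800·10.80)/19.11 = 3.644 mg/L.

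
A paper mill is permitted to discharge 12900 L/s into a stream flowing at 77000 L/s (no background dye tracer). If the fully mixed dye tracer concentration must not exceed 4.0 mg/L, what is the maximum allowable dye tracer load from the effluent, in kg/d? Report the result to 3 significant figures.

31100 kg/d

Mass balance at the limit: 77000·0 + 12900·Cₑ = 89900·4.0 → Cₑ = 27.88 mg/L.
12900 L/s = 12.90 m³/s. Load = 12.90 m³/s × 27.88 g/m³ × 86 400 s/d = 31070 kg/d.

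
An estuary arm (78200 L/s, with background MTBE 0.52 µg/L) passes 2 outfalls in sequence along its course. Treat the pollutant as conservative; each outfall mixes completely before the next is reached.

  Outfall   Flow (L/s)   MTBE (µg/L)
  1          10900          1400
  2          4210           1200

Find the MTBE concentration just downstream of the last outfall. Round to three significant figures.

218 µg/L

After outfall 1: Q = 78200 + 10900 = 89100 L/s; C = (78200·0.5200 + 10900·1400)/89100 = 171.7 µg/L.
After outfall 2: Q = 89100 + 4210 = 93310 L/s; C = (89100·171.7 + 4210·1200)/93310 = 218.1 µg/L.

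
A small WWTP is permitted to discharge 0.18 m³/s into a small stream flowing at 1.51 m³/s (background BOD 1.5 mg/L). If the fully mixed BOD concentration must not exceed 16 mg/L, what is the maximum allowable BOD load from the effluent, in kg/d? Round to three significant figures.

2140 kg/d

Mass balance at the limit: 1.510·1.500 + 0.1800·Cₑ = 1.690·16 → Cₑ = 137.6 mg/L.
Load = 0.1800 m³/s × 137.6 g/m³ × 86 400 s/d = 2141 kg/d.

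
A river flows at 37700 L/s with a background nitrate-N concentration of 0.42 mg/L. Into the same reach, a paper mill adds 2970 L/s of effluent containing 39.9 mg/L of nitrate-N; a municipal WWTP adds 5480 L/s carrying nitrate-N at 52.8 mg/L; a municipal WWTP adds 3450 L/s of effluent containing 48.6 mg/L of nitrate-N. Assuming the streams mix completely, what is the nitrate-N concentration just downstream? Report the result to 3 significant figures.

Mixed concentration C = ΣQC/ΣQ = (37700·0.4200 + 2970·39.90 + 5480·52.80 + 3450·48.60) / 49600 = 591400/49600 = 11.92 mg/L.

11.9 mg/L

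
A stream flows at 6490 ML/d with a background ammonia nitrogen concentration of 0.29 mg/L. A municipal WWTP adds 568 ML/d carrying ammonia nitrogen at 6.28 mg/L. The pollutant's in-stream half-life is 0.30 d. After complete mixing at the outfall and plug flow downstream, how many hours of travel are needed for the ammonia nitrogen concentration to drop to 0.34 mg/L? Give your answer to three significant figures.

8.52 h

After mixing, C = (6490·0.2900 + 568.0·6.280) / 7058 = 5449/7058 = 0.7721 mg/L.
Half-life 0.30 d → k = ln 2 / 0.30 = 2.310 d⁻¹.
0.7721·exp(−k·t) = 0.34 → t = ln(0.7721/0.34)/k = 30670 s = 8.519 h.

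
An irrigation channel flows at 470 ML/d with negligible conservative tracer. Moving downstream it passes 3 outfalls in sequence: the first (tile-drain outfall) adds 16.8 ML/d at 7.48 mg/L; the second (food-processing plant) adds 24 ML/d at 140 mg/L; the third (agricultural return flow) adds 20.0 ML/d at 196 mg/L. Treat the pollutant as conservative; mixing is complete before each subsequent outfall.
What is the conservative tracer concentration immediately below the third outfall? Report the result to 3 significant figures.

Outfall 1: combined Q = 486.8 ML/d; C = (470.0·0 + 16.80·7.480)/486.8 = 0.2581 mg/L.
Outfall 2: combined Q = 510.8 ML/d; C = (486.8·0.2581 + 24.00·140.0)/510.8 = 6.824 mg/L.
Outfall 3: combined Q = 530.8 ML/d; C = (510.8·6.824 + 20.00·196.0)/530.8 = 13.95 mg/L.

14.0 mg/L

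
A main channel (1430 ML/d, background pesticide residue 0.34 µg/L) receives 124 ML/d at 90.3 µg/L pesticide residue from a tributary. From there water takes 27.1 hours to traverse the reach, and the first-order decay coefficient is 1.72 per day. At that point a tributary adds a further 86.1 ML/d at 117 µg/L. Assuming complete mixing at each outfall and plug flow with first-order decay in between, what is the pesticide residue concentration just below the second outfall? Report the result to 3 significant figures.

Conservation of mass: C = (1430·0.3400 + 124.0·90.30) / 1554 = 11680/1554 = 7.518 µg/L; combined flow 1554 ML/d.
Applying C = C₀e^(−kt): 7.518 × 0.1434 = 1.078 µg/L.
At the second outfall, C = (1554·1.078 + 86.10·117.0) / (1554 + 86.10) = 7.164 µg/L.

7.16 µg/L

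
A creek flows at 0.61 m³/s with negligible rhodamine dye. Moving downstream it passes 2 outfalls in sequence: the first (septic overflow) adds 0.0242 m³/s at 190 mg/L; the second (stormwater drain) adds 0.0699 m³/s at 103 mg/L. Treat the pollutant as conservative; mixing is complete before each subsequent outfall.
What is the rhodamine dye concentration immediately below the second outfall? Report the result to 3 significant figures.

16.8 mg/L

Outfall 1: combined Q = 0.6342 m³/s; C = (0.6100·0 + 0.02420·190.0)/0.6342 = 7.250 mg/L.
Outfall 2: combined Q = 0.7041 m³/s; C = (0.6342·7.250 + 0.06990·103.0)/0.7041 = 16.76 mg/L.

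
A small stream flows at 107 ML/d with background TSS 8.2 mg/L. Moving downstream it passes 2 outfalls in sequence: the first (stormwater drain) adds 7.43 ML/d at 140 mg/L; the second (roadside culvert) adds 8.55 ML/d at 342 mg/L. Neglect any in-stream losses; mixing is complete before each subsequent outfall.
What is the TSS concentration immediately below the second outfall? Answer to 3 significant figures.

39.4 mg/L

Below outfall 1: Q → 114.4 ML/d, C = (107.0·8.200 + 7.430·140.0)/114.4 = 16.76 mg/L.
Below outfall 2: Q → 123.0 ML/d, C = (114.4·16.76 + 8.550·342.0)/123.0 = 39.37 mg/L.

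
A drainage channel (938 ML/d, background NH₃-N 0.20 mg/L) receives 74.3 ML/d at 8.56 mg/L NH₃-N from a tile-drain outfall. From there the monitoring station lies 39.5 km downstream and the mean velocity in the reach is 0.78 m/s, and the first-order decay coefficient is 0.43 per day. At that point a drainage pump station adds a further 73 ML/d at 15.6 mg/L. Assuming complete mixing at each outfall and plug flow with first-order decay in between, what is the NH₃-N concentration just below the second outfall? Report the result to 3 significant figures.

1.64 mg/L

After mixing, C = (938.0·0.2000 + 74.30·8.560) / 1012 = 823.6/1012 = 0.8136 mg/L; combined flow 1012 ML/d.
Travel time t = 39.5·1000 / 0.78 = 50640 s = 14.07 h.
Applying C = C₀e^(−kt): 0.8136 × 0.7772 = 0.6323 mg/L.
Second outfall: C = (1012·0.6323 + 73.00·15.60)/1085 = 1.639 mg/L.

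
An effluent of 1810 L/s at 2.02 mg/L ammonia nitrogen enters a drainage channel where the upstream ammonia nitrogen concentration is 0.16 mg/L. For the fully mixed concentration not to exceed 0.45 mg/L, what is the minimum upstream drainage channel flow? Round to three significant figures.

Set C_mix = 0.45: (Q·0.1600 + 1810·2.020) / (Q + 1810) = 0.45
→ Q = 1810·(2.020 − 0.45)/(0.45 − 0.1600) = 9799 L/s.

9800 L/s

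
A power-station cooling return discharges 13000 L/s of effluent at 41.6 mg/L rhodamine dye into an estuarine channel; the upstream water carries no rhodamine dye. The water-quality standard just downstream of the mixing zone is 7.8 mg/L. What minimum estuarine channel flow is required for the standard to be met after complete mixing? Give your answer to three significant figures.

56300 L/s

Set C_mix = 7.8: (Q·0 + 13000·41.60) / (Q + 13000) = 7.8
→ Q = 13000·(41.60 − 7.8)/(7.8 − 0) = 56330 L/s.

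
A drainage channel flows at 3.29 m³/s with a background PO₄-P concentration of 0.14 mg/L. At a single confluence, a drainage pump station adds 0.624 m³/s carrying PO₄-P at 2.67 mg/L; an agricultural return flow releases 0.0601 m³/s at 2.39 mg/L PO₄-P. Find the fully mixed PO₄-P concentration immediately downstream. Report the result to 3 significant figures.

Mixed concentration C = ΣQC/ΣQ = (3.290·0.1400 + 0.6240·2.670 + 0.06010·2.390) / 3.974 = 2.270/3.974 = 0.5713 mg/L.

0.571 mg/L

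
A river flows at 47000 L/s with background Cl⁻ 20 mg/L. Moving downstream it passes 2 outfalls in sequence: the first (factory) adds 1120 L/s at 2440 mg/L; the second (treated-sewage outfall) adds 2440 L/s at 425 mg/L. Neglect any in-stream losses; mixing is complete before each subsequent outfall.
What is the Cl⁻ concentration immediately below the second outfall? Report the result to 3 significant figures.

After outfall 1: Q = 47000 + 1120 = 48120 L/s; C = (47000·20.00 + 1120·2440)/48120 = 76.33 mg/L.
After outfall 2: Q = 48120 + 2440 = 50560 L/s; C = (48120·76.33 + 2440·425.0)/50560 = 93.15 mg/L.

93.2 mg/L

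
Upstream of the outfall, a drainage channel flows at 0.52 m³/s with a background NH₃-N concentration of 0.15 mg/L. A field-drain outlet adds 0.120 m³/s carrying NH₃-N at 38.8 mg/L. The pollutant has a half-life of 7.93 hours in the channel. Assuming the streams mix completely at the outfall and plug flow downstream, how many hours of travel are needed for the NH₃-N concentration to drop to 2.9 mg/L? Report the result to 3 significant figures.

10.7 h

Mixed concentration C = ΣQC/ΣQ = (0.5200·0.1500 + 0.1200·38.80) / 0.6400 = 4.734/0.6400 = 7.397 mg/L.
Half-life 7.93 h → k = ln 2 / 7.93 = 0.08741 h⁻¹ = 2.098 d⁻¹.
7.397·exp(−k·t) = 2.9 → t = ln(7.397/2.9)/k = 38560 s = 10.71 h.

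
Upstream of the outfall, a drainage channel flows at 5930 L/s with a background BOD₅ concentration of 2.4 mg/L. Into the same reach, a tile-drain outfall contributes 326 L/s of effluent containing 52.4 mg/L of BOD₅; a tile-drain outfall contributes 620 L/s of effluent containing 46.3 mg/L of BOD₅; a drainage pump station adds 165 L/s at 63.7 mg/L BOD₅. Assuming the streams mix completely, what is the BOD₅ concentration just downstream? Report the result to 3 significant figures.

Mixed concentration C = ΣQC/ΣQ = (5930·2.400 + 326.0·52.40 + 620.0·46.30 + 165.0·63.70) / 7041 = 70530/7041 = 10.02 mg/L.

10.0 mg/L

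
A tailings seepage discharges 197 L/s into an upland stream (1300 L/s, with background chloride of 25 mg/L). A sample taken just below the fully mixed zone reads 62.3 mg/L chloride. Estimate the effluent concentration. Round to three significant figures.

308 mg/L

Mass balance: 1300·25.00 + 197.0·Cₑ = 1497·62.30
→ Cₑ = (1497·62.30 − 1300·25.00) / 197.0 = 308.4 mg/L.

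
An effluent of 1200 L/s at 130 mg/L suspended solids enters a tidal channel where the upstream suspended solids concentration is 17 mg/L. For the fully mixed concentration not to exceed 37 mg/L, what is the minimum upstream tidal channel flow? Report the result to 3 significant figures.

Set C_mix = 37: (Q·17.00 + 1200·130.0) / (Q + 1200) = 37
→ Q = 1200·(130.0 − 37)/(37 − 17.00) = 5580 L/s.

5580 L/s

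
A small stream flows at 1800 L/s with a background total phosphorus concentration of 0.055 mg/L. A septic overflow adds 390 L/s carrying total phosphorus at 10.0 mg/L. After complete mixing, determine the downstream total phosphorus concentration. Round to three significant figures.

After mixing, C = (1800·0.05500 + 390.0·10.00) / 2190 = 3999/2190 = 1.826 mg/L.

1.83 mg/L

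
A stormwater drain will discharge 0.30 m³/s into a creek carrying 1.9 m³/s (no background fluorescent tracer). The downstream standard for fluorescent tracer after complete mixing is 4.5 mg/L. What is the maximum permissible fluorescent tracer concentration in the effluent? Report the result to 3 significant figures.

At the limit, (Qr·Cr + Qe·Cₑ)/(Qr + Qe) = 4.5:
Cₑ = (2.200·4.5 − 1.900·0) / 0.3000 = 33.00 mg/L.

33.0 mg/L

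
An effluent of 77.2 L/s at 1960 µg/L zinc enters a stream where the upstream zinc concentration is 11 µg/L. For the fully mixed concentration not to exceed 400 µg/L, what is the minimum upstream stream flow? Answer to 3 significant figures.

310 L/s

Set C_mix = 400: (Q·11.00 + 77.20·1960) / (Q + 77.20) = 400
→ Q = 77.20·(1960 − 400)/(400 − 11.00) = 309.6 L/s.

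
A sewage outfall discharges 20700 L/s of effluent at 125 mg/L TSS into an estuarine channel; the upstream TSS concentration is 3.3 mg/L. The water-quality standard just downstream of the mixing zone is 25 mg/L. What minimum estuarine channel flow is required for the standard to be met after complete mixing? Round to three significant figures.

Set C_mix = 25: (Q·3.300 + 20700·125.0) / (Q + 20700) = 25
→ Q = 20700·(125.0 − 25)/(25 − 3.300) = 95390 L/s.

95400 L/s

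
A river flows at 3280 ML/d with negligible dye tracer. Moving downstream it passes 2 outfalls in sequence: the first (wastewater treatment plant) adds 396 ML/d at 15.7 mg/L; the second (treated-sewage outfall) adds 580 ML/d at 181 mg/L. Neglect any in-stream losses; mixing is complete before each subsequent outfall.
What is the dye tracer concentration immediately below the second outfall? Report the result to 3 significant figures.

26.1 mg/L

After outfall 1: Q = 3280 + 396.0 = 3676 ML/d; C = (3280·0 + 396.0·15.70)/3676 = 1.691 mg/L.
After outfall 2: Q = 3676 + 580.0 = 4256 ML/d; C = (3676·1.691 + 580.0·181.0)/4256 = 26.13 mg/L.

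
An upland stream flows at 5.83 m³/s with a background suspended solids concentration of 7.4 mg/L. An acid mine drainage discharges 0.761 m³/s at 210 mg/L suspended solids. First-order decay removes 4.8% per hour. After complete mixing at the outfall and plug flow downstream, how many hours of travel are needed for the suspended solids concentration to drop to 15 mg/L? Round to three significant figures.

14.6 h

Mixed concentration C = ΣQC/ΣQ = (5.830·7.400 + 0.7610·210.0) / 6.591 = 203.0/6.591 = 30.79 mg/L.
4.8%/h lost → k = −ln(1 − 0.048) = 0.04919 h⁻¹.
30.79·exp(−k·t) = 15 → t = ln(30.79/15)/k = 52640 s = 14.62 h.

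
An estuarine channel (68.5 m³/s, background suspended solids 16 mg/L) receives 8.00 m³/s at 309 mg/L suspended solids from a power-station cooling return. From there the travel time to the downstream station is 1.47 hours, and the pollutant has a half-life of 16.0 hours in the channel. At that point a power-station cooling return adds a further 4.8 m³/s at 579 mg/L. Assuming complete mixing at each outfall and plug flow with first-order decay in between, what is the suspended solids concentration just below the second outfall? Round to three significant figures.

Flow-weighted average: C = (68.50·16.00 + 8.000·309.0) / 76.50 = 3568/76.50 = 46.64 mg/L; combined flow 76.50 m³/s.
Half-life 16.0 h → k = ln 2 / 16.0 = 0.04332 h⁻¹ = 1.040 d⁻¹.
After decay, C = 46.64 × e^(−kt) = 46.64 × 0.9383 = 43.76 mg/L.
Second outfall: C = (76.50·43.76 + 4.800·579.0)/81.30 = 75.36 mg/L.

75.4 mg/L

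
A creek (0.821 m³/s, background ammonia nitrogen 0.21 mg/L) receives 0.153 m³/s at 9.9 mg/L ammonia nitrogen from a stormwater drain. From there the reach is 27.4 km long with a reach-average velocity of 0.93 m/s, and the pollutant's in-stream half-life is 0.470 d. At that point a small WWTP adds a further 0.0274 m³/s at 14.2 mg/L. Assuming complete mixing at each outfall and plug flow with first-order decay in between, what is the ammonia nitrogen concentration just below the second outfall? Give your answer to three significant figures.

Mixed concentration C = ΣQC/ΣQ = (0.8210·0.2100 + 0.1530·9.900) / 0.9740 = 1.687/0.9740 = 1.732 mg/L; combined flow 0.9740 m³/s.
Travel time t = 27.4·1000 / 0.93 = 29460 s = 8.184 h.
Half-life 0.470 d → k = ln 2 / 0.470 = 1.475 d⁻¹.
After decay, C = 1.732 × e^(−kt) = 1.732 × 0.6048 = 1.048 mg/L.
At the second outfall, C = (0.9740·1.048 + 0.02740·14.20) / (0.9740 + 0.02740) = 1.407 mg/L.

1.41 mg/L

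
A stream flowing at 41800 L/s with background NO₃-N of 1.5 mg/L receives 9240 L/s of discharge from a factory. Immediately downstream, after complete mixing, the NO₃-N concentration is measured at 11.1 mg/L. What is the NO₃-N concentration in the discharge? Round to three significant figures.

54.5 mg/L

Mass balance: 41800·1.500 + 9240·Cₑ = 51040·11.10
→ Cₑ = (51040·11.10 − 41800·1.500) / 9240 = 54.53 mg/L.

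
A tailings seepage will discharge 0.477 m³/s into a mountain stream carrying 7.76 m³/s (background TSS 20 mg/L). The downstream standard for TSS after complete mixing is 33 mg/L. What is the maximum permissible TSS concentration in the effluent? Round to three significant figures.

244 mg/L

At the limit, (Qr·Cr + Qe·Cₑ)/(Qr + Qe) = 33:
Cₑ = (8.237·33 − 7.760·20.00) / 0.4770 = 244.5 mg/L.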